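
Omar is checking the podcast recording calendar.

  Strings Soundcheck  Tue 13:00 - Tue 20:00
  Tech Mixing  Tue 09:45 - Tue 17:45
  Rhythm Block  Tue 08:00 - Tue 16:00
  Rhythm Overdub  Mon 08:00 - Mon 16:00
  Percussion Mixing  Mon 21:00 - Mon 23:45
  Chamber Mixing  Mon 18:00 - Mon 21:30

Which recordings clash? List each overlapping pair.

Sorted by start: Rhythm Overdub, Chamber Mixing, Percussion Mixing, Rhythm Block, Tech Mixing, Strings Soundcheck.
Chamber Mixing starts after Rhythm Overdub ends, so nothing later overlaps Rhythm Overdub either.
Percussion Mixing starts before Chamber Mixing ends → Chamber Mixing and Percussion Mixing overlap.
Rhythm Block starts after Chamber Mixing ends, so nothing later overlaps Chamber Mixing either.
Rhythm Block starts after Percussion Mixing ends, so nothing later overlaps Percussion Mixing either.
Tech Mixing starts before Rhythm Block ends → Rhythm Block and Tech Mixing overlap.
Strings Soundcheck starts before Rhythm Block ends → Rhythm Block and Strings Soundcheck overlap.
Strings Soundcheck starts before Tech Mixing ends → Tech Mixing and Strings Soundcheck overlap.

Chamber Mixing & Percussion Mixing, Rhythm Block & Strings Soundcheck, Rhythm Block & Tech Mixing, Strings Soundcheck & Tech Mixing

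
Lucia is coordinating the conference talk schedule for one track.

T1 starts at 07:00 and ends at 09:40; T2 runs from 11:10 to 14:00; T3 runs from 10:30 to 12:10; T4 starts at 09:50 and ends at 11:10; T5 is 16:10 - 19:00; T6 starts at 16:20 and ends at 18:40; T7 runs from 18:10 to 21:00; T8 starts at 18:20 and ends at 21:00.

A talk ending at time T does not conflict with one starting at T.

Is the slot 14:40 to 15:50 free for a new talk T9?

T1: ends 09:40 at or before T9 starts 14:40 → clear.
T4: ends 11:10 at or before T9 starts 14:40 → clear.
T3: ends 12:10 at or before T9 starts 14:40 → clear.
T2: ends 14:00 at or before T9 starts 14:40 → clear.
T5: starts 16:10 at or after T9 ends 15:50 → clear.
T6: starts 16:20 at or after T9 ends 15:50 → clear.
T7: starts 18:10 at or after T9 ends 15:50 → clear.
T8: starts 18:20 at or after T9 ends 15:50 → clear.

Yes — the slot is free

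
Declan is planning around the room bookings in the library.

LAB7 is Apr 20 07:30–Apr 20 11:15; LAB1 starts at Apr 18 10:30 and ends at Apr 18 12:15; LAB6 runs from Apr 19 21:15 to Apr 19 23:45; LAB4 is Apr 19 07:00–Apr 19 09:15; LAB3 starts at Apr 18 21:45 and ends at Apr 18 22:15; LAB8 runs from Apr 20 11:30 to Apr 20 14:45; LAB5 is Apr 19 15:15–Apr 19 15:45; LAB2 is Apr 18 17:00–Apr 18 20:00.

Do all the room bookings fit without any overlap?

Check each pair: they overlap iff neither finishes before the other starts.
Sorted by start: LAB1, LAB2, LAB3, LAB4, LAB5, LAB6, LAB7, LAB8.
LAB2 starts after LAB1 ends; LAB1 is clear from here.
LAB3 starts after LAB2 ends; LAB2 is clear from here.
LAB4 starts after LAB3 ends; LAB3 is clear from here.
LAB5 starts after LAB4 ends; LAB4 is clear from here.
LAB6 starts after LAB5 ends; LAB5 is clear from here.
LAB7 starts after LAB6 ends; LAB6 is clear from here.
LAB8 starts after LAB7 ends.
Every pair is clear; the schedule has no overlaps.

Yes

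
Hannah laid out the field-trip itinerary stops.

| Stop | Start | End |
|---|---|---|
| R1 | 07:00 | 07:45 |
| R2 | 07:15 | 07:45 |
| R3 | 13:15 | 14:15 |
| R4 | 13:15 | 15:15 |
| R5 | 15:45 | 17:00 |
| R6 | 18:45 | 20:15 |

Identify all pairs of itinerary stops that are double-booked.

R1 & R2, R3 & R4

Sorted by start: R1, R2, R3, R4, R5, R6.
R2 starts before R1 ends → R1 and R2 overlap.
R3 starts after R1 ends, so R1 has no further overlaps.
R3 starts after R2 ends, so R2 has no further overlaps.
R4 starts before R3 ends → R3 and R4 overlap.
R5 starts after R3 ends, so R3 has no further overlaps.
R5 starts after R4 ends, so R4 has no further overlaps.
R6 starts after R5 ends.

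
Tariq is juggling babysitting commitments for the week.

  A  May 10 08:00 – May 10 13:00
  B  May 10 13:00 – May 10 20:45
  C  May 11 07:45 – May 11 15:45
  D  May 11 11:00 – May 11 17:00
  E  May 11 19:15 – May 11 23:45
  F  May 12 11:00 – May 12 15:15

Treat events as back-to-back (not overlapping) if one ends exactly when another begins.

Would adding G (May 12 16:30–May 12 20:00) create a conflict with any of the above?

No — it doesn't clash with anything

A: ends May 10 13:00 at or before G starts May 12 16:30 → clear.
B: ends May 10 20:45 at or before G starts May 12 16:30 → clear.
C: ends May 11 15:45 at or before G starts May 12 16:30 → clear.
D: ends May 11 17:00 at or before G starts May 12 16:30 → clear.
E: ends May 11 23:45 at or before G starts May 12 16:30 → clear.
F: ends May 12 15:15 at or before G starts May 12 16:30 → clear.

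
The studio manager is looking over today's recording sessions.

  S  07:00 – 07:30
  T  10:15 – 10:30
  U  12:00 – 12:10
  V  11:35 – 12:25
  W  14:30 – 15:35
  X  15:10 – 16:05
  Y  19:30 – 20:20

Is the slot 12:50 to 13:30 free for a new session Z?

Yes — the slot is free

S: ends 07:30 at or before Z starts 12:50 → clear.
T: ends 10:30 at or before Z starts 12:50 → clear.
V: ends 12:25 at or before Z starts 12:50 → clear.
U: ends 12:10 at or before Z starts 12:50 → clear.
W: starts 14:30 at or after Z ends 13:30 → clear.
X: starts 15:10 at or after Z ends 13:30 → clear.
Y: starts 19:30 at or after Z ends 13:30 → clear.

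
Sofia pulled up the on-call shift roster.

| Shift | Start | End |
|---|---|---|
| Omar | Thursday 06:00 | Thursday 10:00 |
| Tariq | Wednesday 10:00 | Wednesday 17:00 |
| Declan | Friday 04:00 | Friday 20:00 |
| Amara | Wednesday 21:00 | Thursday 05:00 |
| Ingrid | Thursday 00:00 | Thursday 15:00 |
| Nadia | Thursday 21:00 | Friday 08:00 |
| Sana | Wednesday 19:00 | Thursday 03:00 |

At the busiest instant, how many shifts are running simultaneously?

Sort all start/end points and keep a running count:
Wednesday 10:00 start Tariq → 1
Wednesday 17:00 end Tariq → 0
Wednesday 19:00 start Sana → 1
Wednesday 21:00 start Amara → 2
Thursday 00:00 start Ingrid → 3
Thursday 03:00 end Sana → 2
Thursday 05:00 end Amara → 1
Thursday 06:00 start Omar → 2
Thursday 10:00 end Omar → 1
Thursday 15:00 end Ingrid → 0
Thursday 21:00 start Nadia → 1
Friday 04:00 start Declan → 2
Friday 08:00 end Nadia → 1
Friday 20:00 end Declan → 0
Peak is 3, at Thursday 00:00 (Amara, Ingrid, Sana).

3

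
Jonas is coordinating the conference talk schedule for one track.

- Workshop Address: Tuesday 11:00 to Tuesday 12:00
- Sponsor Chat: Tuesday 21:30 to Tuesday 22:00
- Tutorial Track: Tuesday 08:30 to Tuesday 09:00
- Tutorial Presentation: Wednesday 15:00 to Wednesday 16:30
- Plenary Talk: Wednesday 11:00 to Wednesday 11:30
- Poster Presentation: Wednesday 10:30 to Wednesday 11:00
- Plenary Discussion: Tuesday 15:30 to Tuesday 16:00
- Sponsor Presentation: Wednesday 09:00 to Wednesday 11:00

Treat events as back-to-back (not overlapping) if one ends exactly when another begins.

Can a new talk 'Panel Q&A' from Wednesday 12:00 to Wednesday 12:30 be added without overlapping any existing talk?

Tutorial Track: ends Tuesday 09:00 at or before Panel Q&A starts Wednesday 12:00 → clear.
Workshop Address: ends Tuesday 12:00 at or before Panel Q&A starts Wednesday 12:00 → clear.
Plenary Discussion: ends Tuesday 16:00 at or before Panel Q&A starts Wednesday 12:00 → clear.
Sponsor Chat: ends Tuesday 22:00 at or before Panel Q&A starts Wednesday 12:00 → clear.
Sponsor Presentation: ends Wednesday 11:00 at or before Panel Q&A starts Wednesday 12:00 → clear.
Poster Presentation: ends Wednesday 11:00 at or before Panel Q&A starts Wednesday 12:00 → clear.
Plenary Talk: ends Wednesday 11:30 at or before Panel Q&A starts Wednesday 12:00 → clear.
Tutorial Presentation: starts Wednesday 15:00 at or after Panel Q&A ends Wednesday 12:30 → clear.

Yes — the slot is free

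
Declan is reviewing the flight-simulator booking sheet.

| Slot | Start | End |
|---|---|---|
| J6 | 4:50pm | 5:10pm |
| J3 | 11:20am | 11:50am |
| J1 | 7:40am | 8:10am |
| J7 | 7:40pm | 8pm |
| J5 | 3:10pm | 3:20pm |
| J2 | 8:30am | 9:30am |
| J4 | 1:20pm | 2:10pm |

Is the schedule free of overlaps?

Yes

Two intervals overlap when each starts before the other ends.
Sorted by start: J1, J2, J3, J4, J5, J6, J7.
J2 starts after J1 ends; J1 is clear from here.
J3 starts after J2 ends; J2 is clear from here.
J4 starts after J3 ends; J3 is clear from here.
J5 starts after J4 ends; J4 is clear from here.
J6 starts after J5 ends; J5 is clear from here.
J7 starts after J6 ends.
Every pair is clear; the schedule has no overlaps.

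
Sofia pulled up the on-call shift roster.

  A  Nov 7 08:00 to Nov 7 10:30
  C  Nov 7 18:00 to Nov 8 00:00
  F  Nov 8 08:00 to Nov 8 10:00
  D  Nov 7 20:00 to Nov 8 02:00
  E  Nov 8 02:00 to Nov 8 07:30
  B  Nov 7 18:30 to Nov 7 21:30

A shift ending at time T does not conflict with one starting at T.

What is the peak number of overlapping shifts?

3

Walk through starts and ends in time order (an end at T is processed before a start at T):
Nov 7 08:00 start A → 1
Nov 7 10:30 end A → 0
Nov 7 18:00 start C → 1
Nov 7 18:30 start B → 2
Nov 7 20:00 start D → 3
Nov 7 21:30 end B → 2
Nov 8 00:00 end C → 1
Nov 8 02:00 end D → 0
Nov 8 02:00 start E → 1
Nov 8 07:30 end E → 0
Nov 8 08:00 start F → 1
Nov 8 10:00 end F → 0
Peak is 3, at Nov 7 20:00 (B, C, D).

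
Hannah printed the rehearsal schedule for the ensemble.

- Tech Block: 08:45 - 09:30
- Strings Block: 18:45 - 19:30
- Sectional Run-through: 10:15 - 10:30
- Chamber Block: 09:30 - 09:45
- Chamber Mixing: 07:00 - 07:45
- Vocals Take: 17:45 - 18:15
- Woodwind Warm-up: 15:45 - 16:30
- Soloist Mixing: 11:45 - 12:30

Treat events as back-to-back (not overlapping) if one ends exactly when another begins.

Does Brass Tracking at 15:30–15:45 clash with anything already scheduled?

No — it doesn't clash with anything

Chamber Mixing: ends 07:45 at or before Brass Tracking starts 15:30 → clear.
Tech Block: ends 09:30 at or before Brass Tracking starts 15:30 → clear.
Chamber Block: ends 09:45 at or before Brass Tracking starts 15:30 → clear.
Sectional Run-through: ends 10:30 at or before Brass Tracking starts 15:30 → clear.
Soloist Mixing: ends 12:30 at or before Brass Tracking starts 15:30 → clear.
Woodwind Warm-up: starts 15:45 at or after Brass Tracking ends 15:45 → clear.
Vocals Take: starts 17:45 at or after Brass Tracking ends 15:45 → clear.
Strings Block: starts 18:45 at or after Brass Tracking ends 15:45 → clear.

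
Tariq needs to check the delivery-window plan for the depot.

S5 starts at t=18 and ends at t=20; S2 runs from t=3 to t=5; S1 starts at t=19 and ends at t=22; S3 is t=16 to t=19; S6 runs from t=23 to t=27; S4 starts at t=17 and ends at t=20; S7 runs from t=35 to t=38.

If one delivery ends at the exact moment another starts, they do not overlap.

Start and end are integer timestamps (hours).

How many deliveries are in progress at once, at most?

3

Walk through starts and ends in time order (an end at T is processed before a start at T):
t=3 start S2 → 1
t=5 end S2 → 0
t=16 start S3 → 1
t=17 start S4 → 2
t=18 start S5 → 3
t=19 end S3 → 2
t=19 start S1 → 3
t=20 end S4 → 2
t=20 end S5 → 1
t=22 end S1 → 0
t=23 start S6 → 1
t=27 end S6 → 0
t=35 start S7 → 1
t=38 end S7 → 0
Peak is 3, at t=18 (S3, S4, S5).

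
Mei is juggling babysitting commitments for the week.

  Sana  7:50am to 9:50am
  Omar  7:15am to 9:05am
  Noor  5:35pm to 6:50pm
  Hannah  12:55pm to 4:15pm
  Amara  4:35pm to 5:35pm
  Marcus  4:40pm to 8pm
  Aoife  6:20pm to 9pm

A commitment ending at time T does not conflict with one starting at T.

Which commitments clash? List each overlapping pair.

Sorted by start: Omar, Sana, Hannah, Amara, Marcus, Noor, Aoife.
Sana starts before Omar ends → Omar and Sana overlap.
Hannah starts after Omar ends — done with Omar.
Hannah starts after Sana ends — done with Sana.
Amara starts after Hannah ends — done with Hannah.
Marcus starts before Amara ends → Amara and Marcus overlap.
Noor starts exactly when Amara ends (back-to-back, no overlap) — done with Amara.
Noor starts before Marcus ends → Marcus and Noor overlap.
Aoife starts before Marcus ends → Marcus and Aoife overlap.
Aoife starts before Noor ends → Noor and Aoife overlap.

Amara & Marcus, Aoife & Marcus, Aoife & Noor, Marcus & Noor, Omar & Sana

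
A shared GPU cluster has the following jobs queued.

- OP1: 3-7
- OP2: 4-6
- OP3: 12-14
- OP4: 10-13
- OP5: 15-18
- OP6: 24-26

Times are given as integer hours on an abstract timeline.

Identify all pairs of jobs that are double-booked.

OP1 & OP2, OP3 & OP4

Sorted by start: OP1, OP2, OP4, OP3, OP5, OP6.
OP2 starts before OP1 ends → OP1 and OP2 overlap.
OP4 starts after OP1 ends — done with OP1.
OP4 starts after OP2 ends — done with OP2.
OP3 starts before OP4 ends → OP4 and OP3 overlap.
OP5 starts after OP4 ends — done with OP4.
OP5 starts after OP3 ends — done with OP3.
OP6 starts after OP5 ends.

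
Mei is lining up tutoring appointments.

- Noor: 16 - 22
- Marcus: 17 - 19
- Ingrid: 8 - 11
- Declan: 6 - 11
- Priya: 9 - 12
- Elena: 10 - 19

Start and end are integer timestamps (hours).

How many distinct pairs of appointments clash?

Sorted by start: Declan, Ingrid, Priya, Elena, Noor, Marcus.
Ingrid starts before Declan ends → Declan and Ingrid overlap.
Priya starts before Declan ends → Declan and Priya overlap.
Elena starts before Declan ends → Declan and Elena overlap.
Noor starts after Declan ends; Declan is clear from here.
Priya starts before Ingrid ends → Ingrid and Priya overlap.
Elena starts before Ingrid ends → Ingrid and Elena overlap.
Noor starts after Ingrid ends; Ingrid is clear from here.
Elena starts before Priya ends → Priya and Elena overlap.
Noor starts after Priya ends; Priya is clear from here.
Noor starts before Elena ends → Elena and Noor overlap.
Marcus starts before Elena ends → Elena and Marcus overlap.
Marcus starts before Noor ends → Noor and Marcus overlap.
Overlapping pairs: Declan & Elena, Declan & Ingrid, Declan & Priya, Elena & Ingrid, Elena & Marcus, Elena & Noor, Elena & Priya, Ingrid & Priya, Marcus & Noor — 9 in total.

9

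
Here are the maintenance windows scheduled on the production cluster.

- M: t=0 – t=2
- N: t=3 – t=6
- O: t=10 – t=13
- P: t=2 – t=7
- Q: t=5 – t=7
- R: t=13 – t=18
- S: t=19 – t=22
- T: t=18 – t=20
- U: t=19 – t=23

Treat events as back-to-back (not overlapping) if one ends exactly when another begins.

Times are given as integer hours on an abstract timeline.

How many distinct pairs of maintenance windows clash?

6

Check each pair: they overlap iff neither finishes before the other starts.
Sorted by start: M, P, N, Q, O, R, T, S, U.
P starts exactly when M ends (back-to-back, no overlap); M is clear from here.
N starts before P ends → P and N overlap.
Q starts before P ends → P and Q overlap.
O starts after P ends; P is clear from here.
Q starts before N ends → N and Q overlap.
O starts after N ends; N is clear from here.
O starts after Q ends; Q is clear from here.
R starts exactly when O ends (back-to-back, no overlap); O is clear from here.
T starts exactly when R ends (back-to-back, no overlap); R is clear from here.
S starts before T ends → T and S overlap.
U starts before T ends → T and U overlap.
U starts before S ends → S and U overlap.
Overlapping pairs: N & P, N & Q, P & Q, S & T, S & U, T & U — 6 in total.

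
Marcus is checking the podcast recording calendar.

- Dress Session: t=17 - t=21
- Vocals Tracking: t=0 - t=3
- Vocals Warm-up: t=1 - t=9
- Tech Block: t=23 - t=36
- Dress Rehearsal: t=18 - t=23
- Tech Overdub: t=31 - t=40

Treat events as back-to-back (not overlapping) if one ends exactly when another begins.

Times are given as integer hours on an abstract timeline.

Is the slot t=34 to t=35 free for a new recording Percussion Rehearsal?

Vocals Tracking: ends t=3 at or before Percussion Rehearsal starts t=34 → clear.
Vocals Warm-up: ends t=9 at or before Percussion Rehearsal starts t=34 → clear.
Dress Session: ends t=21 at or before Percussion Rehearsal starts t=34 → clear.
Dress Rehearsal: ends t=23 at or before Percussion Rehearsal starts t=34 → clear.
Tech Block: starts t=23 before Percussion Rehearsal ends t=35, and ends t=36 after Percussion Rehearsal starts t=34 → overlap.
Tech Overdub: starts t=31 before Percussion Rehearsal ends t=35, and ends t=40 after Percussion Rehearsal starts t=34 → overlap.
Percussion Rehearsal overlaps Tech Block, Tech Overdub.

No — it overlaps Tech Block, Tech Overdub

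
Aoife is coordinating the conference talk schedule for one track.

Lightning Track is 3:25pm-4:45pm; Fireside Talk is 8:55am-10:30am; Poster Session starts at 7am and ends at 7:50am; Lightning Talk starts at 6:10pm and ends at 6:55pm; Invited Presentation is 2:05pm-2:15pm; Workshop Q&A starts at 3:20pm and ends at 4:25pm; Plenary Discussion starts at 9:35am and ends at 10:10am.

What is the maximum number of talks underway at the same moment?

2

Walk through starts and ends in time order (an end at T is processed before a start at T):
7am start Poster Session → 1
7:50am end Poster Session → 0
8:55am start Fireside Talk → 1
9:35am start Plenary Discussion → 2
10:10am end Plenary Discussion → 1
10:30am end Fireside Talk → 0
2:05pm start Invited Presentation → 1
2:15pm end Invited Presentation → 0
3:20pm start Workshop Q&A → 1
3:25pm start Lightning Track → 2
4:25pm end Workshop Q&A → 1
4:45pm end Lightning Track → 0
6:10pm start Lightning Talk → 1
6:55pm end Lightning Talk → 0
Peak is 2, at 9:35am (Fireside Talk, Plenary Discussion).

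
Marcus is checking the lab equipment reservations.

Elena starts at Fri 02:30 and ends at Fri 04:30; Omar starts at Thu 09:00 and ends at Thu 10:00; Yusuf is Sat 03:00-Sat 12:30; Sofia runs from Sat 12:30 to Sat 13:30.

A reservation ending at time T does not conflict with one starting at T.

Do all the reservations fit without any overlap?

Yes

Sorted by start: Omar, Elena, Yusuf, Sofia.
Elena starts after Omar ends, so nothing later overlaps Omar either.
Yusuf starts after Elena ends, so nothing later overlaps Elena either.
Sofia starts exactly when Yusuf ends (back-to-back, no overlap).
Every pair is clear; the schedule has no overlaps.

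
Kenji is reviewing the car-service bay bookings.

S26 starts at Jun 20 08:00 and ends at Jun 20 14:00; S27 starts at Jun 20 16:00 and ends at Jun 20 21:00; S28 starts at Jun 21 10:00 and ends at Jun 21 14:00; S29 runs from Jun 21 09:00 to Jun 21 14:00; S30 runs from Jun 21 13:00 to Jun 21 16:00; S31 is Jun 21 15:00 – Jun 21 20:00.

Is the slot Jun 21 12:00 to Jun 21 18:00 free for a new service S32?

S26: ends Jun 20 14:00 at or before S32 starts Jun 21 12:00 → clear.
S27: ends Jun 20 21:00 at or before S32 starts Jun 21 12:00 → clear.
S29: starts Jun 21 09:00 before S32 ends Jun 21 18:00, and ends Jun 21 14:00 after S32 starts Jun 21 12:00 → overlap.
S28: starts Jun 21 10:00 before S32 ends Jun 21 18:00, and ends Jun 21 14:00 after S32 starts Jun 21 12:00 → overlap.
S30: starts Jun 21 13:00 before S32 ends Jun 21 18:00, and ends Jun 21 16:00 after S32 starts Jun 21 12:00 → overlap.
S31: starts Jun 21 15:00 before S32 ends Jun 21 18:00, and ends Jun 21 20:00 after S32 starts Jun 21 12:00 → overlap.
S32 overlaps S28, S29, S30, S31.

No — it overlaps S28, S29, S30, S31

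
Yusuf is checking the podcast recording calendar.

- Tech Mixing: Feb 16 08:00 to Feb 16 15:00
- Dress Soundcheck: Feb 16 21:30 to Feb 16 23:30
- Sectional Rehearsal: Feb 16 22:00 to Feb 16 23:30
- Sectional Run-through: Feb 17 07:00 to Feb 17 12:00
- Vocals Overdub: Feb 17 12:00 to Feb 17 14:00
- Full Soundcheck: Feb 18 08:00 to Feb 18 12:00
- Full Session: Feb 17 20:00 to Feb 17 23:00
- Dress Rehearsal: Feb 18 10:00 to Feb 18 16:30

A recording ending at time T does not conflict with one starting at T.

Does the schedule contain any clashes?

Sorted by start: Tech Mixing, Dress Soundcheck, Sectional Rehearsal, Sectional Run-through, Vocals Overdub, Full Session, Full Soundcheck, Dress Rehearsal.
Dress Soundcheck starts after Tech Mixing ends; Tech Mixing is clear from here.
Sectional Rehearsal starts before Dress Soundcheck ends → Dress Soundcheck and Sectional Rehearsal overlap.
That's a conflict, so the schedule is not conflict-free.

Yes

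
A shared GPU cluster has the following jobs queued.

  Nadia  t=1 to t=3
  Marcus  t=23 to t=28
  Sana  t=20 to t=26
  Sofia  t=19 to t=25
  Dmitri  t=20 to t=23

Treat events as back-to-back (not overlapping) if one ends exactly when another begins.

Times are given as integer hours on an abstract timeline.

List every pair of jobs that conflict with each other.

Sorted by start: Nadia, Sofia, Dmitri, Sana, Marcus.
Sofia starts after Nadia ends, so Nadia has no further overlaps.
Dmitri starts before Sofia ends → Sofia and Dmitri overlap.
Sana starts before Sofia ends → Sofia and Sana overlap.
Marcus starts before Sofia ends → Sofia and Marcus overlap.
Sana starts before Dmitri ends → Dmitri and Sana overlap.
Marcus starts exactly when Dmitri ends (back-to-back, no overlap).
Marcus starts before Sana ends → Sana and Marcus overlap.

Dmitri & Sana, Dmitri & Sofia, Marcus & Sana, Marcus & Sofia, Sana & Sofia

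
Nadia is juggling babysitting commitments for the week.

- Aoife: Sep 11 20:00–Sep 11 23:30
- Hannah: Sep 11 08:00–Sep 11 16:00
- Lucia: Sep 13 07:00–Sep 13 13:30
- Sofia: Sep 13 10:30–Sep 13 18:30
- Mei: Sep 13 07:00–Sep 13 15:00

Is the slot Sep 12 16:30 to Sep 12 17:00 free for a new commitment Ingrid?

Hannah: ends Sep 11 16:00 at or before Ingrid starts Sep 12 16:30 → clear.
Aoife: ends Sep 11 23:30 at or before Ingrid starts Sep 12 16:30 → clear.
Lucia: starts Sep 13 07:00 at or after Ingrid ends Sep 12 17:00 → clear.
Mei: starts Sep 13 07:00 at or after Ingrid ends Sep 12 17:00 → clear.
Sofia: starts Sep 13 10:30 at or after Ingrid ends Sep 12 17:00 → clear.

Yes — the slot is free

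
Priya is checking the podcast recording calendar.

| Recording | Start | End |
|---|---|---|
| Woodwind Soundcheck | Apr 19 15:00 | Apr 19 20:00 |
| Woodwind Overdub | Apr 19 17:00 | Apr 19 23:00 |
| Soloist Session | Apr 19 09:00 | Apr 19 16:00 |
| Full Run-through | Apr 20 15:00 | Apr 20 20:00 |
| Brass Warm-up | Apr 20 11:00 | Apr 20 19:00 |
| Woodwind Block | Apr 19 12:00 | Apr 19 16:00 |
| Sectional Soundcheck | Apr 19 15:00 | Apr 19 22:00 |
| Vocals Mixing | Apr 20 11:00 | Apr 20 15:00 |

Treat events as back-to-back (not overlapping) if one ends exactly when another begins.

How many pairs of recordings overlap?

Check each pair: they overlap iff neither finishes before the other starts.
Sorted by start: Soloist Session, Woodwind Block, Woodwind Soundcheck, Sectional Soundcheck, Woodwind Overdub, Vocals Mixing, Brass Warm-up, Full Run-through.
Woodwind Block starts before Soloist Session ends → Soloist Session and Woodwind Block overlap.
Woodwind Soundcheck starts before Soloist Session ends → Soloist Session and Woodwind Soundcheck overlap.
Sectional Soundcheck starts before Soloist Session ends → Soloist Session and Sectional Soundcheck overlap.
Woodwind Overdub starts after Soloist Session ends — done with Soloist Session.
Woodwind Soundcheck starts before Woodwind Block ends → Woodwind Block and Woodwind Soundcheck overlap.
Sectional Soundcheck starts before Woodwind Block ends → Woodwind Block and Sectional Soundcheck overlap.
Woodwind Overdub starts after Woodwind Block ends — done with Woodwind Block.
Sectional Soundcheck starts before Woodwind Soundcheck ends → Woodwind Soundcheck and Sectional Soundcheck overlap.
Woodwind Overdub starts before Woodwind Soundcheck ends → Woodwind Soundcheck and Woodwind Overdub overlap.
Vocals Mixing starts after Woodwind Soundcheck ends — done with Woodwind Soundcheck.
Woodwind Overdub starts before Sectional Soundcheck ends → Sectional Soundcheck and Woodwind Overdub overlap.
Vocals Mixing starts after Sectional Soundcheck ends — done with Sectional Soundcheck.
Vocals Mixing starts after Woodwind Overdub ends — done with Woodwind Overdub.
Brass Warm-up starts before Vocals Mixing ends → Vocals Mixing and Brass Warm-up overlap.
Full Run-through starts exactly when Vocals Mixing ends (back-to-back, no overlap).
Full Run-through starts before Brass Warm-up ends → Brass Warm-up and Full Run-through overlap.
Overlapping pairs: Brass Warm-up & Full Run-through, Brass Warm-up & Vocals Mixing, Sectional Soundcheck & Soloist Session, Sectional Soundcheck & Woodwind Block, Sectional Soundcheck & Woodwind Overdub, Sectional Soundcheck & Woodwind Soundcheck, Soloist Session & Woodwind Block, Soloist Session & Woodwind Soundcheck, Woodwind Block & Woodwind Soundcheck, Woodwind Overdub & Woodwind Soundcheck — 10 in total.

10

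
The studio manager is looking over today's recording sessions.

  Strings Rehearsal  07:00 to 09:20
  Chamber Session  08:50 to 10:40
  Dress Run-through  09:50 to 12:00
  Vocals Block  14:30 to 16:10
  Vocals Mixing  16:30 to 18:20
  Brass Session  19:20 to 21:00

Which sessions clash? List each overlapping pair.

Chamber Session & Dress Run-through, Chamber Session & Strings Rehearsal

Sorted by start: Strings Rehearsal, Chamber Session, Dress Run-through, Vocals Block, Vocals Mixing, Brass Session.
Chamber Session starts before Strings Rehearsal ends → Strings Rehearsal and Chamber Session overlap.
Dress Run-through starts after Strings Rehearsal ends, so Strings Rehearsal has no further overlaps.
Dress Run-through starts before Chamber Session ends → Chamber Session and Dress Run-through overlap.
Vocals Block starts after Chamber Session ends, so Chamber Session has no further overlaps.
Vocals Block starts after Dress Run-through ends, so Dress Run-through has no further overlaps.
Vocals Mixing starts after Vocals Block ends, so Vocals Block has no further overlaps.
Brass Session starts after Vocals Mixing ends.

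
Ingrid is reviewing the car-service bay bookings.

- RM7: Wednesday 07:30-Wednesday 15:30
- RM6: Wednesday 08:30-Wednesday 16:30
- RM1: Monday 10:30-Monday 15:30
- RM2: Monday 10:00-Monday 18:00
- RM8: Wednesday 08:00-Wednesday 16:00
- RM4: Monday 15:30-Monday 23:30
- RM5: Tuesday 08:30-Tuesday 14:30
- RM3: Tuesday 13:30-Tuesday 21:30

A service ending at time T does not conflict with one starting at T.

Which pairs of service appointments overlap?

RM1 & RM2, RM2 & RM4, RM3 & RM5, RM6 & RM7, RM6 & RM8, RM7 & RM8

Sorted by start: RM2, RM1, RM4, RM5, RM3, RM7, RM8, RM6.
RM1 starts before RM2 ends → RM2 and RM1 overlap.
RM4 starts before RM2 ends → RM2 and RM4 overlap.
RM5 starts after RM2 ends, so nothing later overlaps RM2 either.
RM4 starts exactly when RM1 ends (back-to-back, no overlap), so nothing later overlaps RM1 either.
RM5 starts after RM4 ends, so nothing later overlaps RM4 either.
RM3 starts before RM5 ends → RM5 and RM3 overlap.
RM7 starts after RM5 ends, so nothing later overlaps RM5 either.
RM7 starts after RM3 ends, so nothing later overlaps RM3 either.
RM8 starts before RM7 ends → RM7 and RM8 overlap.
RM6 starts before RM7 ends → RM7 and RM6 overlap.
RM6 starts before RM8 ends → RM8 and RM6 overlap.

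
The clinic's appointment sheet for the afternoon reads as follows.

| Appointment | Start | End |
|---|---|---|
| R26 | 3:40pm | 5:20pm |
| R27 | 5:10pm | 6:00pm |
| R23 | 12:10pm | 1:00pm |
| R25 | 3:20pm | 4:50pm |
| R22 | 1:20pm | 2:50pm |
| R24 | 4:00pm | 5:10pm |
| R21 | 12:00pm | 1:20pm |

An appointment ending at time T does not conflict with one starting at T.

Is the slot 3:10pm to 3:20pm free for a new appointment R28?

R21: ends 1:20pm at or before R28 starts 3:10pm → clear.
R23: ends 1:00pm at or before R28 starts 3:10pm → clear.
R22: ends 2:50pm at or before R28 starts 3:10pm → clear.
R25: starts 3:20pm at or after R28 ends 3:20pm → clear.
R26: starts 3:40pm at or after R28 ends 3:20pm → clear.
R24: starts 4:00pm at or after R28 ends 3:20pm → clear.
R27: starts 5:10pm at or after R28 ends 3:20pm → clear.

Yes — the slot is free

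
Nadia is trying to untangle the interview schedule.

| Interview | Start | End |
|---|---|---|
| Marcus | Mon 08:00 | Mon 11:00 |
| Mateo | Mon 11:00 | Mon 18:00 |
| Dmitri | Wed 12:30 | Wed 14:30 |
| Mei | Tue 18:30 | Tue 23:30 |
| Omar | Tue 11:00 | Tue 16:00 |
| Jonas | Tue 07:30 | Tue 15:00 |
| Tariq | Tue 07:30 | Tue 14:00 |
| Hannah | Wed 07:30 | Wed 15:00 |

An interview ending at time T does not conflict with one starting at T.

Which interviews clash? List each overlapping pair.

Sorted by start: Marcus, Mateo, Jonas, Tariq, Omar, Mei, Hannah, Dmitri.
Mateo starts exactly when Marcus ends (back-to-back, no overlap), so nothing later overlaps Marcus either.
Jonas starts after Mateo ends, so nothing later overlaps Mateo either.
Tariq starts before Jonas ends → Jonas and Tariq overlap.
Omar starts before Jonas ends → Jonas and Omar overlap.
Mei starts after Jonas ends, so nothing later overlaps Jonas either.
Omar starts before Tariq ends → Tariq and Omar overlap.
Mei starts after Tariq ends, so nothing later overlaps Tariq either.
Mei starts after Omar ends, so nothing later overlaps Omar either.
Hannah starts after Mei ends, so nothing later overlaps Mei either.
Dmitri starts before Hannah ends → Hannah and Dmitri overlap.

Dmitri & Hannah, Jonas & Omar, Jonas & Tariq, Omar & Tariq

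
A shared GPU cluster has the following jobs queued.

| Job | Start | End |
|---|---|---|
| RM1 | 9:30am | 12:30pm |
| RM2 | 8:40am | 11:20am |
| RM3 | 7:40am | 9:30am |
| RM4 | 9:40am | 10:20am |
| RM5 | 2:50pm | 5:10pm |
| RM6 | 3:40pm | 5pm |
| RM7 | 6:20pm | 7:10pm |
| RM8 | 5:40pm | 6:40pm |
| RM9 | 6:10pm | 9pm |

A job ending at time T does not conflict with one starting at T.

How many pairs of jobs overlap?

8

Sorted by start: RM3, RM2, RM1, RM4, RM5, RM6, RM8, RM9, RM7.
RM2 starts before RM3 ends → RM3 and RM2 overlap.
RM1 starts exactly when RM3 ends (back-to-back, no overlap) — done with RM3.
RM1 starts before RM2 ends → RM2 and RM1 overlap.
RM4 starts before RM2 ends → RM2 and RM4 overlap.
RM5 starts after RM2 ends — done with RM2.
RM4 starts before RM1 ends → RM1 and RM4 overlap.
RM5 starts after RM1 ends — done with RM1.
RM5 starts after RM4 ends — done with RM4.
RM6 starts before RM5 ends → RM5 and RM6 overlap.
RM8 starts after RM5 ends — done with RM5.
RM8 starts after RM6 ends — done with RM6.
RM9 starts before RM8 ends → RM8 and RM9 overlap.
RM7 starts before RM8 ends → RM8 and RM7 overlap.
RM7 starts before RM9 ends → RM9 and RM7 overlap.
Overlapping pairs: RM1 & RM2, RM1 & RM4, RM2 & RM3, RM2 & RM4, RM5 & RM6, RM7 & RM8, RM7 & RM9, RM8 & RM9 — 8 in total.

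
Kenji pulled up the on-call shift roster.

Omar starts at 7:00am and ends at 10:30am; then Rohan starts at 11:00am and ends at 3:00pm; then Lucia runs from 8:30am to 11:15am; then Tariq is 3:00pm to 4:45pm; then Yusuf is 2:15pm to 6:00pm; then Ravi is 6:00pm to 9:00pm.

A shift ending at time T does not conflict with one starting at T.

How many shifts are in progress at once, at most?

Sort all start/end points and keep a running count:
7:00am start Omar → 1
8:30am start Lucia → 2
10:30am end Omar → 1
11:00am start Rohan → 2
11:15am end Lucia → 1
2:15pm start Yusuf → 2
3:00pm end Rohan → 1
3:00pm start Tariq → 2
4:45pm end Tariq → 1
6:00pm end Yusuf → 0
6:00pm start Ravi → 1
9:00pm end Ravi → 0
Peak is 2, at 8:30am (Lucia, Omar).

2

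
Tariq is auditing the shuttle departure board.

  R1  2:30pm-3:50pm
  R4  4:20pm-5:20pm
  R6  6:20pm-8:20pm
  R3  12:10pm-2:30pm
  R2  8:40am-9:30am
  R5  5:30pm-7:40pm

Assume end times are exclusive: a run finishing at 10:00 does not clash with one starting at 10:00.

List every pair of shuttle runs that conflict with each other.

R5 & R6

Sorted by start: R2, R3, R1, R4, R5, R6.
R3 starts after R2 ends, so R2 has no further overlaps.
R1 starts exactly when R3 ends (back-to-back, no overlap), so R3 has no further overlaps.
R4 starts after R1 ends, so R1 has no further overlaps.
R5 starts after R4 ends, so R4 has no further overlaps.
R6 starts before R5 ends → R5 and R6 overlap.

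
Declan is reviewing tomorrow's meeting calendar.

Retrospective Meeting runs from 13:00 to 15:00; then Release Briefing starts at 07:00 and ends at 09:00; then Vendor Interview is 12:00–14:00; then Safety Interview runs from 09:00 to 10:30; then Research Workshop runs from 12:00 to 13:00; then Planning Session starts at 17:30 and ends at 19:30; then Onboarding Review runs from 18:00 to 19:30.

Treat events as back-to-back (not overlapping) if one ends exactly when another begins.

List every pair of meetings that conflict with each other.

Onboarding Review & Planning Session, Research Workshop & Vendor Interview, Retrospective Meeting & Vendor Interview

Check each pair: they overlap iff neither finishes before the other starts.
Sorted by start: Release Briefing, Safety Interview, Vendor Interview, Research Workshop, Retrospective Meeting, Planning Session, Onboarding Review.
Safety Interview starts exactly when Release Briefing ends (back-to-back, no overlap), so Release Briefing has no further overlaps.
Vendor Interview starts after Safety Interview ends, so Safety Interview has no further overlaps.
Research Workshop starts before Vendor Interview ends → Vendor Interview and Research Workshop overlap.
Retrospective Meeting starts before Vendor Interview ends → Vendor Interview and Retrospective Meeting overlap.
Planning Session starts after Vendor Interview ends, so Vendor Interview has no further overlaps.
Retrospective Meeting starts exactly when Research Workshop ends (back-to-back, no overlap), so Research Workshop has no further overlaps.
Planning Session starts after Retrospective Meeting ends, so Retrospective Meeting has no further overlaps.
Onboarding Review starts before Planning Session ends → Planning Session and Onboarding Review overlap.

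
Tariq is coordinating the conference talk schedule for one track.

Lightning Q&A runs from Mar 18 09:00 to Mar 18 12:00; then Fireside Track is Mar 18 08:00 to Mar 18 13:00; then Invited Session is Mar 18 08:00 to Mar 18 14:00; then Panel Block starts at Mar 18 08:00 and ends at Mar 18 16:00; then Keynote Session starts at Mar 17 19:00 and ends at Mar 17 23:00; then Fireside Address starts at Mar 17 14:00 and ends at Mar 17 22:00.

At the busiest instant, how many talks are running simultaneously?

4

Sort all start/end points and keep a running count:
Mar 17 14:00 start Fireside Address → 1
Mar 17 19:00 start Keynote Session → 2
Mar 17 22:00 end Fireside Address → 1
Mar 17 23:00 end Keynote Session → 0
Mar 18 08:00 start Fireside Track → 1
Mar 18 08:00 start Invited Session → 2
Mar 18 08:00 start Panel Block → 3
Mar 18 09:00 start Lightning Q&A → 4
Mar 18 12:00 end Lightning Q&A → 3
Mar 18 13:00 end Fireside Track → 2
Mar 18 14:00 end Invited Session → 1
Mar 18 16:00 end Panel Block → 0
Peak is 4, at Mar 18 09:00 (Fireside Track, Invited Session, Lightning Q&A, Panel Block).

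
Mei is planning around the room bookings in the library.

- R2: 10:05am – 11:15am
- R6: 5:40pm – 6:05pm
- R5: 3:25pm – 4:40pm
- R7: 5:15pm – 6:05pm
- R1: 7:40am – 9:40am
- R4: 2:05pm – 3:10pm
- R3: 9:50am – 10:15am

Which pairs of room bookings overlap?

Sorted by start: R1, R3, R2, R4, R5, R7, R6.
R3 starts after R1 ends, so R1 has no further overlaps.
R2 starts before R3 ends → R3 and R2 overlap.
R4 starts after R3 ends, so R3 has no further overlaps.
R4 starts after R2 ends, so R2 has no further overlaps.
R5 starts after R4 ends, so R4 has no further overlaps.
R7 starts after R5 ends, so R5 has no further overlaps.
R6 starts before R7 ends → R7 and R6 overlap.

R2 & R3, R6 & R7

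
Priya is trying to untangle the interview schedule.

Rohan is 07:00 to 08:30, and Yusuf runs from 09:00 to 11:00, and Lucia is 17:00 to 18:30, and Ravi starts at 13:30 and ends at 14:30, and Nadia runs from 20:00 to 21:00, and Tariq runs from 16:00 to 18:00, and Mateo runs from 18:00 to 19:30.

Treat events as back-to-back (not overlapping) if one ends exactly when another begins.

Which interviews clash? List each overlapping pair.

Two intervals overlap when each starts before the other ends.
Sorted by start: Rohan, Yusuf, Ravi, Tariq, Lucia, Mateo, Nadia.
Yusuf starts after Rohan ends — done with Rohan.
Ravi starts after Yusuf ends — done with Yusuf.
Tariq starts after Ravi ends — done with Ravi.
Lucia starts before Tariq ends → Tariq and Lucia overlap.
Mateo starts exactly when Tariq ends (back-to-back, no overlap) — done with Tariq.
Mateo starts before Lucia ends → Lucia and Mateo overlap.
Nadia starts after Lucia ends.
Nadia starts after Mateo ends.

Lucia & Mateo, Lucia & Tariq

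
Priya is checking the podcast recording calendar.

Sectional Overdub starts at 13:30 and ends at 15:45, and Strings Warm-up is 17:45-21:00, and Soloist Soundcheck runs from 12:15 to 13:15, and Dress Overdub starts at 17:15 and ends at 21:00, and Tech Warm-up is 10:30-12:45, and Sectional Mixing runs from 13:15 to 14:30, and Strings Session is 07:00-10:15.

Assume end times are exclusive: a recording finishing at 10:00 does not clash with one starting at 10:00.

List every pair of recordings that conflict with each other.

Check each pair: they overlap iff neither finishes before the other starts.
Sorted by start: Strings Session, Tech Warm-up, Soloist Soundcheck, Sectional Mixing, Sectional Overdub, Dress Overdub, Strings Warm-up.
Tech Warm-up starts after Strings Session ends, so Strings Session has no further overlaps.
Soloist Soundcheck starts before Tech Warm-up ends → Tech Warm-up and Soloist Soundcheck overlap.
Sectional Mixing starts after Tech Warm-up ends, so Tech Warm-up has no further overlaps.
Sectional Mixing starts exactly when Soloist Soundcheck ends (back-to-back, no overlap), so Soloist Soundcheck has no further overlaps.
Sectional Overdub starts before Sectional Mixing ends → Sectional Mixing and Sectional Overdub overlap.
Dress Overdub starts after Sectional Mixing ends, so Sectional Mixing has no further overlaps.
Dress Overdub starts after Sectional Overdub ends, so Sectional Overdub has no further overlaps.
Strings Warm-up starts before Dress Overdub ends → Dress Overdub and Strings Warm-up overlap.

Dress Overdub & Strings Warm-up, Sectional Mixing & Sectional Overdub, Soloist Soundcheck & Tech Warm-up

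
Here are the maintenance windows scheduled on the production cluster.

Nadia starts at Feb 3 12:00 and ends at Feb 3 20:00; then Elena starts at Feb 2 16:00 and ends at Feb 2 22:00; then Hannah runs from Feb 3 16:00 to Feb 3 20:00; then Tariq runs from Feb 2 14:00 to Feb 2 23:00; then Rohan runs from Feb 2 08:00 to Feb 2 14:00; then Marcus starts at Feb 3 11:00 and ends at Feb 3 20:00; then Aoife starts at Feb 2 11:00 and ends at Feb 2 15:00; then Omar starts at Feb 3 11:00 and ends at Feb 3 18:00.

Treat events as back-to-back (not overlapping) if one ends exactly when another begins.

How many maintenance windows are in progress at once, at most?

Sweep the timeline, counting +1 at each start and −1 at each end (ends before starts at a tie):
Feb 2 08:00 start Rohan → 1
Feb 2 11:00 start Aoife → 2
Feb 2 14:00 end Rohan → 1
Feb 2 14:00 start Tariq → 2
Feb 2 15:00 end Aoife → 1
Feb 2 16:00 start Elena → 2
Feb 2 22:00 end Elena → 1
Feb 2 23:00 end Tariq → 0
Feb 3 11:00 start Marcus → 1
Feb 3 11:00 start Omar → 2
Feb 3 12:00 start Nadia → 3
Feb 3 16:00 start Hannah → 4
Feb 3 18:00 end Omar → 3
Feb 3 20:00 end Hannah → 2
Feb 3 20:00 end Marcus → 1
Feb 3 20:00 end Nadia → 0
Peak is 4, at Feb 3 16:00 (Hannah, Marcus, Nadia, Omar).

4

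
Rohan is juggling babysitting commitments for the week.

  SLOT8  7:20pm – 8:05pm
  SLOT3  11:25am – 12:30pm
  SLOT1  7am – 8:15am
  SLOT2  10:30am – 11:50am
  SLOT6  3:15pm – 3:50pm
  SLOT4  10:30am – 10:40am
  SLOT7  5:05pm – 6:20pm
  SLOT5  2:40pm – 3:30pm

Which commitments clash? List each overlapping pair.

Sorted by start: SLOT1, SLOT2, SLOT4, SLOT3, SLOT5, SLOT6, SLOT7, SLOT8.
SLOT2 starts after SLOT1 ends, so SLOT1 has no further overlaps.
SLOT4 starts before SLOT2 ends → SLOT2 and SLOT4 overlap.
SLOT3 starts before SLOT2 ends → SLOT2 and SLOT3 overlap.
SLOT5 starts after SLOT2 ends, so SLOT2 has no further overlaps.
SLOT3 starts after SLOT4 ends, so SLOT4 has no further overlaps.
SLOT5 starts after SLOT3 ends, so SLOT3 has no further overlaps.
SLOT6 starts before SLOT5 ends → SLOT5 and SLOT6 overlap.
SLOT7 starts after SLOT5 ends, so SLOT5 has no further overlaps.
SLOT7 starts after SLOT6 ends, so SLOT6 has no further overlaps.
SLOT8 starts after SLOT7 ends.

SLOT2 & SLOT3, SLOT2 & SLOT4, SLOT5 & SLOT6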